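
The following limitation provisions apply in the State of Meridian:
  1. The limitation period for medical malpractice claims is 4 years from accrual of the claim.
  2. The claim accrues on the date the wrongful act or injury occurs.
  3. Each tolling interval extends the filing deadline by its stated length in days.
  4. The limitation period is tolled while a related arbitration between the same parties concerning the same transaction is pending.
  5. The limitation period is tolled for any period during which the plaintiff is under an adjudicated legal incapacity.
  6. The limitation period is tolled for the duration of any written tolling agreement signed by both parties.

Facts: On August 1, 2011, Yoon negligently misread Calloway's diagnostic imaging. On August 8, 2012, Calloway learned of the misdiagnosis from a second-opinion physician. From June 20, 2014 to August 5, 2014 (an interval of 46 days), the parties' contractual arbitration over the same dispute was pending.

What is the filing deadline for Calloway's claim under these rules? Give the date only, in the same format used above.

Because the rule ties accrual to occurrence, the claim accrued on August 1, 2011, not on the August 8, 2012 discovery date.
The untolled deadline — 4 years after August 1, 2011 — is August 1, 2015.
The period was tolled for 46 days by the pending related arbitration (June 20, 2014 to August 5, 2014), pushing the deadline to September 16, 2015.

September 16, 2015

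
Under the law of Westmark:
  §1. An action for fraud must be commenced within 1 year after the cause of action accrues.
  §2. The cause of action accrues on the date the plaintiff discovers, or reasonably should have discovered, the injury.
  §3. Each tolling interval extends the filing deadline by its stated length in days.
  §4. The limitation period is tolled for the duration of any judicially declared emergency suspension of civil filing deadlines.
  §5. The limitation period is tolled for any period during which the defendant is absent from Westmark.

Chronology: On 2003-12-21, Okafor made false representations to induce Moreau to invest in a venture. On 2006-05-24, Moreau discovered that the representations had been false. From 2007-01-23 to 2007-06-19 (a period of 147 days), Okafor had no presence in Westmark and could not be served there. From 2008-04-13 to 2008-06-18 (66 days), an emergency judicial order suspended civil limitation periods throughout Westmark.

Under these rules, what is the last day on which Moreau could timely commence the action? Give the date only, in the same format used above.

Accrual is tied to discovery, so the period began on 2006-05-24 rather than on 2003-12-21 when the act occurred.
Adding the 1 year base period to 2006-05-24 gives a deadline of 2007-05-24, before any tolling.
The period was tolled for 147 days by the defendant's absence from the jurisdiction (2007-01-23 to 2007-06-19), pushing the deadline to 2007-10-18.
By the time the emergency suspension of filing deadlines began on 2008-04-13, the limitation period had already expired on 2007-10-18; that interval cannot revive it.

2007-10-18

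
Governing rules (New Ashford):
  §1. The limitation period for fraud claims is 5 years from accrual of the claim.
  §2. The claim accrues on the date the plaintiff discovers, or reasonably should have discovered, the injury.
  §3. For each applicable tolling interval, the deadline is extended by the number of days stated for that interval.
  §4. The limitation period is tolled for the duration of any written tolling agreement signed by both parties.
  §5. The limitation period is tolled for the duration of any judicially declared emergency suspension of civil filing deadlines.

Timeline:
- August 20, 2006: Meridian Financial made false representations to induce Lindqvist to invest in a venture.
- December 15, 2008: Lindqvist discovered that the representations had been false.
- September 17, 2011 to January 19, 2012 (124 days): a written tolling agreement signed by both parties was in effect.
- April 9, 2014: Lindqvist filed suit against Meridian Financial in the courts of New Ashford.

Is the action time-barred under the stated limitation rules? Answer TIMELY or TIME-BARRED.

The claim did not accrue until Lindqvist discovered the injury on December 15, 2008; the August 20, 2006 act date does not start the clock under the stated rule.
5 years from December 15, 2008 is December 15, 2013.
The written tolling agreement from September 17, 2011 to January 19, 2012 tolled the period for 124 days, extending the deadline to April 18, 2014.
Filing on April 9, 2014 beat the April 18, 2014 deadline — the action is timely.

TIMELY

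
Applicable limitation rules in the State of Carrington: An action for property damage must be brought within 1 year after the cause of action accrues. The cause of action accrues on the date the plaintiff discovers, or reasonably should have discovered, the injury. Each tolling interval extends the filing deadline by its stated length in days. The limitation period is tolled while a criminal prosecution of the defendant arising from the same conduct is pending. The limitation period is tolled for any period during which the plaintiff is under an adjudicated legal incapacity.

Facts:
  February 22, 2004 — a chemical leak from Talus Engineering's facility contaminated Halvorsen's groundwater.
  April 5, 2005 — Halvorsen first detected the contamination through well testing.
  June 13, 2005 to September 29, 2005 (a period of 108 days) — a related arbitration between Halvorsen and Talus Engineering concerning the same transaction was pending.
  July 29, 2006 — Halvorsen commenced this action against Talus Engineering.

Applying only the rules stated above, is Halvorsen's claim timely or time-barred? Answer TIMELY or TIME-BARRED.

TIME-BARRED

The claim did not accrue until Halvorsen discovered the injury on April 5, 2005; the February 22, 2004 act date does not start the clock under the stated rule.
1 year from April 5, 2005 is April 5, 2006.
The pending related arbitration from June 13, 2005 to September 29, 2005 does not toll the period, because no stated rule makes a pending arbitration a tolling event.
Halvorsen filed on July 29, 2006, after the April 5, 2006 deadline, so the action is time-barred.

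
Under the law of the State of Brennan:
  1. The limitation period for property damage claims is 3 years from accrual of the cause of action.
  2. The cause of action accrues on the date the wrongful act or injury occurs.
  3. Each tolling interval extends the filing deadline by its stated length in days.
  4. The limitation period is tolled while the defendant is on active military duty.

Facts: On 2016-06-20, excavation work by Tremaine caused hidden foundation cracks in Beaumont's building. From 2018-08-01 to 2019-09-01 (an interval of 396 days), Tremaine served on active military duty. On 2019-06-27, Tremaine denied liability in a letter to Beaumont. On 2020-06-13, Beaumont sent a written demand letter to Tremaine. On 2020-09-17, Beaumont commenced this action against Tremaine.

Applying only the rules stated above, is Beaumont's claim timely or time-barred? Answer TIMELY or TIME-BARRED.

The limitation period began to run on 2016-06-20.
3 years from 2016-06-20 is 2019-06-20.
The defendant's active military service from 2018-08-01 to 2019-09-01 tolled the period for 396 days, extending the deadline to 2020-07-20.
The other events in the timeline have no effect on the limitation period under the stated rules.
Beaumont filed on 2020-09-17, after the 2020-07-20 deadline, so the action is time-barred.

TIME-BARRED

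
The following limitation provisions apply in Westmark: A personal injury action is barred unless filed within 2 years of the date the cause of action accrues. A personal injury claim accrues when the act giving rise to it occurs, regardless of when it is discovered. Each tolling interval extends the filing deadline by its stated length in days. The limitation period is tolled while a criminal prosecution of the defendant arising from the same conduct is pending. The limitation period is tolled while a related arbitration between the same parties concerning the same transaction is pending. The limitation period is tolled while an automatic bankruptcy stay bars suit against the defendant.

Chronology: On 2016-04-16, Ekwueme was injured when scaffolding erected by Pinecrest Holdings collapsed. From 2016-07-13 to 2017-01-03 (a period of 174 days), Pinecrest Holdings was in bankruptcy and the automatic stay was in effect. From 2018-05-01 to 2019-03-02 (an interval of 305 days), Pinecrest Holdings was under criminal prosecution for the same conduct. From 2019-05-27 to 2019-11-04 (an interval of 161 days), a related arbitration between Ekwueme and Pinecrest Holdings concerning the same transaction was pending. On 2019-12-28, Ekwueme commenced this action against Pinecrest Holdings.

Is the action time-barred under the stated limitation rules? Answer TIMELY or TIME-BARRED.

The claim accrued on 2016-04-16, when the wrongful act occurred.
Adding the 2 years base period to 2016-04-16 gives a deadline of 2018-04-16, before any tolling.
The automatic bankruptcy stay from 2016-07-13 to 2017-01-03 tolled the period for 174 days, extending the deadline to 2018-10-07.
The period was tolled for 305 days by the pending criminal prosecution (2018-05-01 to 2019-03-02), pushing the deadline to 2019-08-08.
The pending related arbitration from 2019-05-27 to 2019-11-04 tolled the period for 161 days, extending the deadline to 2020-01-16.
Filing on 2019-12-28 beat the 2020-01-16 deadline — the action is timely.

TIMELY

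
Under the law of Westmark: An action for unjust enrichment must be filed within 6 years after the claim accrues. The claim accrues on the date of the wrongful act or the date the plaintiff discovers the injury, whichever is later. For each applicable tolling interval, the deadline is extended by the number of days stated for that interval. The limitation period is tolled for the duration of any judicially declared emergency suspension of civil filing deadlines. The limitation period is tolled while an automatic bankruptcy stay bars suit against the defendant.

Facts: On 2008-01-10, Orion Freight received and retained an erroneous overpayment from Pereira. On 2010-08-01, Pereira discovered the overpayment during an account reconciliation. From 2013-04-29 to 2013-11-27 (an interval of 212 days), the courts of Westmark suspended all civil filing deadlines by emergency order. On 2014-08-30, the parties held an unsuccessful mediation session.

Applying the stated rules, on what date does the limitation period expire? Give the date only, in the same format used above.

2017-03-01

Because discovery on 2010-08-01 post-dates the 2008-01-10 act, accrual under the later-of rule falls on 2010-08-01.
6 years from 2010-08-01 is 2016-08-01.
The emergency suspension of filing deadlines from 2013-04-29 to 2013-11-27 tolled the period for 212 days, extending the deadline to 2017-03-01.
None of the other events listed affects the running of the period under the stated rules.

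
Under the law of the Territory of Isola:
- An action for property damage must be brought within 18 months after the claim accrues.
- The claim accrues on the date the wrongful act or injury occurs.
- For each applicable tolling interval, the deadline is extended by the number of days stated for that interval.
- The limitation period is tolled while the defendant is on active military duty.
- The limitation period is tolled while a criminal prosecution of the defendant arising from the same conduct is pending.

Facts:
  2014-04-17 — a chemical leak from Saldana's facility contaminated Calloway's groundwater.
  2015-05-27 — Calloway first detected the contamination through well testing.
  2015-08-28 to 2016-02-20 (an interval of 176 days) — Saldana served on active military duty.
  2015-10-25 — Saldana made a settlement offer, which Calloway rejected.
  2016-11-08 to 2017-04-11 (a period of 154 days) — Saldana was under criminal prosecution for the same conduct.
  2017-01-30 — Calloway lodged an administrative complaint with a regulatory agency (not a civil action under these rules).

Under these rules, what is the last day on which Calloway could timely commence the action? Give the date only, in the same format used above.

The claim accrued on 2014-04-17, when the wrongful act occurred; under the stated occurrence rule the 2015-05-27 discovery does not delay accrual.
The untolled deadline — 18 months after 2014-04-17 — is 2015-10-17.
The period was tolled for 176 days by the defendant's active military service (2015-08-28 to 2016-02-20), pushing the deadline to 2016-04-10.
The pending criminal prosecution from 2016-11-08 to 2017-04-11 began after the period had already run on 2016-04-10, so it has no tolling effect.
Nothing else in the chronology tolls or restarts the period.

2016-04-10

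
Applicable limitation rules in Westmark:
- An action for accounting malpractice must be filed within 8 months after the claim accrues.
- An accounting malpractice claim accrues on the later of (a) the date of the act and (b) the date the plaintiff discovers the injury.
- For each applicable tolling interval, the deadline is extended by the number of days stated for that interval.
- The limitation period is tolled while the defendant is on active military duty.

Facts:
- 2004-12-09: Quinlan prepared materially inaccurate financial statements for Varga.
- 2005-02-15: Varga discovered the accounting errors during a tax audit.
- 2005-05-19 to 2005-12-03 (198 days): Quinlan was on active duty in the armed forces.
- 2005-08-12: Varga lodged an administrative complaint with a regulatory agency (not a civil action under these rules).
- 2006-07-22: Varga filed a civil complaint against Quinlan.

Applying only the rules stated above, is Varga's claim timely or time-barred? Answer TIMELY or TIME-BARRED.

Because discovery on 2005-02-15 post-dates the 2004-12-09 act, accrual under the later-of rule falls on 2005-02-15.
Adding the 8 months base period to 2005-02-15 gives a deadline of 2005-10-15, before any tolling.
The period was tolled for 198 days by the defendant's active military service (2005-05-19 to 2005-12-03), pushing the deadline to 2006-05-01.
Nothing else in the chronology tolls or restarts the period.
The 2006-07-22 filing falls after the 2006-05-01 deadline; the claim is time-barred.

TIME-BARRED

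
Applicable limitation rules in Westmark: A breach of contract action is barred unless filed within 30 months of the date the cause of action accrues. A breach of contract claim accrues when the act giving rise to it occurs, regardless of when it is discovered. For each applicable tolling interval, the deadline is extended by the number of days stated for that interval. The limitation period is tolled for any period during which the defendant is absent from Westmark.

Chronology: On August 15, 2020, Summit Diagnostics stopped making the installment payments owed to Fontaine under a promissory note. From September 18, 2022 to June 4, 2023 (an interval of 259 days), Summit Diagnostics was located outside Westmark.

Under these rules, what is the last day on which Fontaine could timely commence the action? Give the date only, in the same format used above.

The cause of action accrued on August 15, 2020, the date of the act.
30 months from August 15, 2020 is February 15, 2023.
The defendant's absence from the jurisdiction from September 18, 2022 to June 4, 2023 tolled the period for 259 days, extending the deadline to November 1, 2023.

November 1, 2023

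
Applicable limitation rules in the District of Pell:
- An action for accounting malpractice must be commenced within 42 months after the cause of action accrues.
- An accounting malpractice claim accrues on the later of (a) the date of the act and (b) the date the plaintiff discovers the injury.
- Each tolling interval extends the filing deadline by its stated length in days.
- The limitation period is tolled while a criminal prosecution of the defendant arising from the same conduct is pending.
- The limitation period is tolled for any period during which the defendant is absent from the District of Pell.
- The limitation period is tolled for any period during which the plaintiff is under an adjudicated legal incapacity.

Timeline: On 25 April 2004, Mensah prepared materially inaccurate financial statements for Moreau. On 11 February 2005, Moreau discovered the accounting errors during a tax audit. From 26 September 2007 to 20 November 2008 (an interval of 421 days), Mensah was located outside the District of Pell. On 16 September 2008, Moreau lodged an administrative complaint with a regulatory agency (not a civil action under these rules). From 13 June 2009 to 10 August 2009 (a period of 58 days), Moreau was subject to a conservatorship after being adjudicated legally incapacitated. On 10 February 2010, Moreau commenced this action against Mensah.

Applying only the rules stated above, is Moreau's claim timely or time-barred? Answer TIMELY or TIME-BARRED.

The claim accrued on 11 February 2005 — the later of the 25 April 2004 act and the 11 February 2005 discovery.
Adding the 42 months base period to 11 February 2005 gives a deadline of 11 August 2008, before any tolling.
The period was tolled for 421 days by the defendant's absence from the jurisdiction (26 September 2007 to 20 November 2008), pushing the deadline to 6 October 2009.
The plaintiff's legal incapacity from 13 June 2009 to 10 August 2009 tolled the period for 58 days, extending the deadline to 3 December 2009.
Nothing else in the chronology tolls or restarts the period.
Filing on 10 February 2010 missed the 3 December 2009 deadline — the action is time-barred.

TIME-BARRED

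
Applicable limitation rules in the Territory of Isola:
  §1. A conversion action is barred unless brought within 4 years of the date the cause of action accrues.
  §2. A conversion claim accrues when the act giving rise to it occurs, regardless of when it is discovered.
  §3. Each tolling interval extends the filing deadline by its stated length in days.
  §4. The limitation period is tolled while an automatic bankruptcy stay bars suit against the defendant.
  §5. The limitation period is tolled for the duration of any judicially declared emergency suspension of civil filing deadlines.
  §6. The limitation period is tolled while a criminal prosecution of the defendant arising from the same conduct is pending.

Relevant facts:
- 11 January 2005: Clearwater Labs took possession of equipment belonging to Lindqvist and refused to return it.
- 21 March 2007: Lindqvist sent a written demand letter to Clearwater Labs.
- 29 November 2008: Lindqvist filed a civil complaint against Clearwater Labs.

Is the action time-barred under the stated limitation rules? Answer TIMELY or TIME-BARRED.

TIMELY

The claim accrued on 11 January 2005, when the wrongful act occurred.
Adding the 4 years base period to 11 January 2005 gives a deadline of 11 January 2009, before any tolling.
Nothing else in the chronology tolls or restarts the period.
Filing on 29 November 2008 beat the 11 January 2009 deadline — the action is timely.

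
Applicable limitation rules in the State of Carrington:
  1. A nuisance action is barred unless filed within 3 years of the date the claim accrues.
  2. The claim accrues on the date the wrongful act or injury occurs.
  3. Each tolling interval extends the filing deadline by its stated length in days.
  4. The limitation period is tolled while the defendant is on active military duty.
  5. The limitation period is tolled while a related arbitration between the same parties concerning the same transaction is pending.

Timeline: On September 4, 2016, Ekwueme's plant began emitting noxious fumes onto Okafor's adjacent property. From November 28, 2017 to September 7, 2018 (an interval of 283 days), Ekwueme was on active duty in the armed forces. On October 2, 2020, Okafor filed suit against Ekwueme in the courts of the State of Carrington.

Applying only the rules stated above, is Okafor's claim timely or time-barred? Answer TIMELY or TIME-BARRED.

TIME-BARRED

The claim accrued on September 4, 2016, the date of the act.
3 years from September 4, 2016 is September 4, 2019.
The period was tolled for 283 days by the defendant's active military service (November 28, 2017 to September 7, 2018), pushing the deadline to June 13, 2020.
Filing on October 2, 2020 missed the June 13, 2020 deadline — the action is time-barred.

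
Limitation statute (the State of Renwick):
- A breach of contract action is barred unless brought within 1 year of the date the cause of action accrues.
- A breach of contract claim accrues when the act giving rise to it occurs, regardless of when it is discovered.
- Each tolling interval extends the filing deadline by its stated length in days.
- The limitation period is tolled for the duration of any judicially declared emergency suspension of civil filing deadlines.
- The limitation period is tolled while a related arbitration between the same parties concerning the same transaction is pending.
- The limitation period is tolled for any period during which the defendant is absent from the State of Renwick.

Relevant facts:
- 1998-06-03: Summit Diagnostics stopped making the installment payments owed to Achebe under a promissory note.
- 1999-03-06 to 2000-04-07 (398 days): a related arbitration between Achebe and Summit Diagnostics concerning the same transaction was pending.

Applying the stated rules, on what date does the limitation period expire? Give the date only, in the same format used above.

2000-07-05

The cause of action accrued on 1998-06-03, the date of the act.
The untolled deadline — 1 year after 1998-06-03 — is 1999-06-03.
The period was tolled for 398 days by the pending related arbitration (1999-03-06 to 2000-04-07), pushing the deadline to 2000-07-05.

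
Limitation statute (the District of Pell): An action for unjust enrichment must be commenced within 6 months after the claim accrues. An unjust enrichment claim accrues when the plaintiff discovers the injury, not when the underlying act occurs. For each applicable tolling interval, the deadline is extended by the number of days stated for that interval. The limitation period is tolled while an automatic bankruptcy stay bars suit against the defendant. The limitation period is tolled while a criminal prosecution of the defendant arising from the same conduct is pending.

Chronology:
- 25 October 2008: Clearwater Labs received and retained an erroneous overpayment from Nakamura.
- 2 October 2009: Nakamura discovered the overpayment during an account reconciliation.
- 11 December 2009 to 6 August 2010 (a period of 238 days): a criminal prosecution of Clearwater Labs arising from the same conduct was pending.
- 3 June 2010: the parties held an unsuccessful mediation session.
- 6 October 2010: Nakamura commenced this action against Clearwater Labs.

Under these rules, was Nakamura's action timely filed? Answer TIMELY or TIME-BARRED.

The claim did not accrue until Nakamura discovered the injury on 2 October 2009; the 25 October 2008 act date does not start the clock under the stated rule.
6 months from 2 October 2009 is 2 April 2010.
The period was tolled for 238 days by the pending criminal prosecution (11 December 2009 to 6 August 2010), pushing the deadline to 26 November 2010.
None of the other events listed affects the running of the period under the stated rules.
The 6 October 2010 filing precedes the 26 November 2010 deadline; the claim is timely.

TIMELY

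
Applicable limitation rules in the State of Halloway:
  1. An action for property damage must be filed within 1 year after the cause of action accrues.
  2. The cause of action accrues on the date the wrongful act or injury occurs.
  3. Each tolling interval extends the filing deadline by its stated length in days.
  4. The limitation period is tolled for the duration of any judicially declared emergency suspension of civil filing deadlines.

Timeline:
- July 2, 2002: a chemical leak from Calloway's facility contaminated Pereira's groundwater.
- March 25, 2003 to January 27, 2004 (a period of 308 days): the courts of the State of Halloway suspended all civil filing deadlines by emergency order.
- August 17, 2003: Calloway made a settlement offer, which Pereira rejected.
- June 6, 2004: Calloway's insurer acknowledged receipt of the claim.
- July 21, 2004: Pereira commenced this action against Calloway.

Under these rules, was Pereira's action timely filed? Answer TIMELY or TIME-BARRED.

The limitation period began to run on July 2, 2002.
The untolled deadline — 1 year after July 2, 2002 — is July 2, 2003.
Because the emergency suspension of filing deadlines ran from March 25, 2003 to January 27, 2004, the deadline is extended by 308 days to May 5, 2004.
None of the other events listed affects the running of the period under the stated rules.
Filing on July 21, 2004 missed the May 5, 2004 deadline — the action is time-barred.

TIME-BARRED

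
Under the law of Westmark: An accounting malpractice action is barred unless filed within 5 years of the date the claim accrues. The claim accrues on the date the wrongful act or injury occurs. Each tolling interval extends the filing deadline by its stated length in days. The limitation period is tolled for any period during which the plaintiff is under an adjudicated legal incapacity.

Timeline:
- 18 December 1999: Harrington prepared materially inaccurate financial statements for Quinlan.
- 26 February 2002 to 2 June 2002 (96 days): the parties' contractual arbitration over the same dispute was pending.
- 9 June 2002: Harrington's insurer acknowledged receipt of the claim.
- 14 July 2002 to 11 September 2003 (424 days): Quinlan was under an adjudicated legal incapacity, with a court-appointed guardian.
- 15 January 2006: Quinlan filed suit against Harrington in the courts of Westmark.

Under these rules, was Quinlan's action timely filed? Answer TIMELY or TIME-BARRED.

TIMELY

The claim accrued on 18 December 1999, the date of the act.
The untolled deadline — 5 years after 18 December 1999 — is 18 December 2004.
The period was tolled for 424 days by the plaintiff's legal incapacity (14 July 2002 to 11 September 2003), pushing the deadline to 15 February 2006.
The pending related arbitration from 26 February 2002 to 2 June 2002 does not toll the period, because no stated rule makes a pending arbitration a tolling event.
Nothing else in the chronology tolls or restarts the period.
Quinlan filed on 15 January 2006, before the 15 February 2006 deadline, so the action is timely.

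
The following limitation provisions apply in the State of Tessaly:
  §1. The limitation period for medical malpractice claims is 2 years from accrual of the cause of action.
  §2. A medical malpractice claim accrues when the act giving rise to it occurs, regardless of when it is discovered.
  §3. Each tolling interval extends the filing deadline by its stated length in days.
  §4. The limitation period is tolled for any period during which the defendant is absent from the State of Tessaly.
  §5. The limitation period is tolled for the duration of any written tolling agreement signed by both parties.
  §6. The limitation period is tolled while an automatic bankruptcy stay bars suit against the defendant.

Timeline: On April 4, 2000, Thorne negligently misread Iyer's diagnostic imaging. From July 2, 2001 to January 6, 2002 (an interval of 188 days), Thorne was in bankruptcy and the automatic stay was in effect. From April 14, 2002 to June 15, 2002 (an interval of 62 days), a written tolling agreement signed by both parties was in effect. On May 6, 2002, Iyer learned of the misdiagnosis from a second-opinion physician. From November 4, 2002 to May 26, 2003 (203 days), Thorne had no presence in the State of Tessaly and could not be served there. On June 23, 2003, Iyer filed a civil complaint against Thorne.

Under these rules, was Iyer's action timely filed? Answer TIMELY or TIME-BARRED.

TIMELY

The claim accrued on April 4, 2000, when the wrongful act occurred; under the stated occurrence rule the May 6, 2002 discovery does not delay accrual.
The untolled deadline — 2 years after April 4, 2000 — is April 4, 2002.
The automatic bankruptcy stay from July 2, 2001 to January 6, 2002 tolled the period for 188 days, extending the deadline to October 9, 2002.
The period was tolled for 62 days by the written tolling agreement (April 14, 2002 to June 15, 2002), pushing the deadline to December 10, 2002.
The defendant's absence from the jurisdiction from November 4, 2002 to May 26, 2003 tolled the period for 203 days, extending the deadline to July 1, 2003.
Filing on June 23, 2003 beat the July 1, 2003 deadline — the action is timely.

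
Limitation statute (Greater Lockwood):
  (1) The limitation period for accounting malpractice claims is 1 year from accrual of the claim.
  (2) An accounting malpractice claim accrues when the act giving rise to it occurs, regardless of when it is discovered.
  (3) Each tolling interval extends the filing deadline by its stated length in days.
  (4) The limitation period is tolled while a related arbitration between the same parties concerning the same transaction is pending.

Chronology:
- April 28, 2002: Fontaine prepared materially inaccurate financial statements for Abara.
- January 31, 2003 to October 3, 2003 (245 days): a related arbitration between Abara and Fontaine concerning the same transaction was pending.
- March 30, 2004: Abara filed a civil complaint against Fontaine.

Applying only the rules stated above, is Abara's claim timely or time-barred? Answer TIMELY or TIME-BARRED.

The claim accrued on April 28, 2002, when the wrongful act occurred.
The untolled deadline — 1 year after April 28, 2002 — is April 28, 2003.
Because the pending related arbitration ran from January 31, 2003 to October 3, 2003, the deadline is extended by 245 days to December 29, 2003.
Filing on March 30, 2004 missed the December 29, 2003 deadline — the action is time-barred.

TIME-BARRED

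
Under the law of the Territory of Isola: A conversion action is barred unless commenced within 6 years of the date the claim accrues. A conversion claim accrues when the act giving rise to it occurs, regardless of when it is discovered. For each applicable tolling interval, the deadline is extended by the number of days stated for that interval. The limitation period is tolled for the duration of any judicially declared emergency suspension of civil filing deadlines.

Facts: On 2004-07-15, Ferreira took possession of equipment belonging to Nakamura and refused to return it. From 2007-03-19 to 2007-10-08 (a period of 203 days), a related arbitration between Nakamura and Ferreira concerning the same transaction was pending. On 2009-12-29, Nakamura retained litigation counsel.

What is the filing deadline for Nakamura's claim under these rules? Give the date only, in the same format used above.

The limitation period began to run on 2004-07-15.
The untolled deadline — 6 years after 2004-07-15 — is 2010-07-15.
Although a pending arbitration ran from 2007-03-19 to 2007-10-08, the stated rules do not make that a tolling event, so it is disregarded.
None of the other events listed affects the running of the period under the stated rules.

2010-07-15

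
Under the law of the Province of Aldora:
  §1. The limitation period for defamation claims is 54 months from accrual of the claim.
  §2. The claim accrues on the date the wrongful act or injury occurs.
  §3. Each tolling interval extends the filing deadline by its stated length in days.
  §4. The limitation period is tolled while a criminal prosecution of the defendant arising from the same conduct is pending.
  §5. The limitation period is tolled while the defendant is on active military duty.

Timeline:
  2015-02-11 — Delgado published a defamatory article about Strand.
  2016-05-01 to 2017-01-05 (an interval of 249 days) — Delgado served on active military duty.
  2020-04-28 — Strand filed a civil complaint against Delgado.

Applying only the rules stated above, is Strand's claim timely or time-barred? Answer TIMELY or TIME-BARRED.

The claim accrued on 2015-02-11, the date of the act.
Adding the 54 months base period to 2015-02-11 gives a deadline of 2019-08-11, before any tolling.
Because the defendant's active military service ran from 2016-05-01 to 2017-01-05, the deadline is extended by 249 days to 2020-04-16.
Filing on 2020-04-28 missed the 2020-04-16 deadline — the action is time-barred.

TIME-BARRED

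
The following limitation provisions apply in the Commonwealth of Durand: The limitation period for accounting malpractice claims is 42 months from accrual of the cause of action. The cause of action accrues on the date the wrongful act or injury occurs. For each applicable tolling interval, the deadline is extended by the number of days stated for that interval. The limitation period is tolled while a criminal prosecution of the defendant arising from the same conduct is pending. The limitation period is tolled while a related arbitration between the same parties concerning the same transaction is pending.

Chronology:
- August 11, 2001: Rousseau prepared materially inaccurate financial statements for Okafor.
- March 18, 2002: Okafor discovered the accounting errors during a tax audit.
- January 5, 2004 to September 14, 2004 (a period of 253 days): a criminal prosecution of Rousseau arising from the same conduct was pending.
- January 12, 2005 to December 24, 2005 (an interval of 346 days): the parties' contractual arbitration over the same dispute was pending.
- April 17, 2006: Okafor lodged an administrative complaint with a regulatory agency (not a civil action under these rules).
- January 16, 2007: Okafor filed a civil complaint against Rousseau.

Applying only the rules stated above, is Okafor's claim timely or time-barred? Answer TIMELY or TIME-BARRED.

TIME-BARRED

Accrual is governed by the date of the act, so the period began to run on August 11, 2001; the later discovery on March 18, 2002 is irrelevant under the stated rule.
42 months from August 11, 2001 is February 11, 2005.
The period was tolled for 253 days by the pending criminal prosecution (January 5, 2004 to September 14, 2004), pushing the deadline to October 22, 2005.
Because the pending related arbitration ran from January 12, 2005 to December 24, 2005, the deadline is extended by 346 days to October 3, 2006.
None of the other events listed affects the running of the period under the stated rules.
Filing on January 16, 2007 missed the October 3, 2006 deadline — the action is time-barred.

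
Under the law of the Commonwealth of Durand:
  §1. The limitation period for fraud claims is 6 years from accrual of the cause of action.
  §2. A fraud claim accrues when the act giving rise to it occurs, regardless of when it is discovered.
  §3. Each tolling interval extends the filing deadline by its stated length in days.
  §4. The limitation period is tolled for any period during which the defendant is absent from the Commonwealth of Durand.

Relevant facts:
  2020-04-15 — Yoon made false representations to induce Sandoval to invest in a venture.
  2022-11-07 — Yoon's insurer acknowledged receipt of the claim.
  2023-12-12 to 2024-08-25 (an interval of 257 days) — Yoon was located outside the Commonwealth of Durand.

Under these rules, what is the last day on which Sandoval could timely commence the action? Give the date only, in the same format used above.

2026-12-28

The cause of action accrued on 2020-04-15, the date of the act.
The untolled deadline — 6 years after 2020-04-15 — is 2026-04-15.
The defendant's absence from the jurisdiction from 2023-12-12 to 2024-08-25 tolled the period for 257 days, extending the deadline to 2026-12-28.
The other events in the timeline have no effect on the limitation period under the stated rules.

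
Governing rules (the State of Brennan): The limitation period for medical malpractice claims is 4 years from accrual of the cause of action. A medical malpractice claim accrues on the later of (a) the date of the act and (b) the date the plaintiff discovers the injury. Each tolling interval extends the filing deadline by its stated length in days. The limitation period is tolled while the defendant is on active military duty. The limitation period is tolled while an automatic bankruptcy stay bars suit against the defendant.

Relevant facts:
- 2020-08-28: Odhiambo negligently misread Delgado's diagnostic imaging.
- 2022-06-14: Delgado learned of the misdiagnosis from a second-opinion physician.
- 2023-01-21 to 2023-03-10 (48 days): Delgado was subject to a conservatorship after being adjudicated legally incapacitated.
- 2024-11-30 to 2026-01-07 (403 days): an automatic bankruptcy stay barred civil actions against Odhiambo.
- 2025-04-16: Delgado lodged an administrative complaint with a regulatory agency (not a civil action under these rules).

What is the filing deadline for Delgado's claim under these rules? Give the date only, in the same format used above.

2027-07-22

The claim accrued on 2022-06-14 — the later of the 2020-08-28 act and the 2022-06-14 discovery.
The untolled deadline — 4 years after 2022-06-14 — is 2026-06-14.
Because the automatic bankruptcy stay ran from 2024-11-30 to 2026-01-07, the deadline is extended by 403 days to 2027-07-22.
The plaintiff's legal incapacity from 2023-01-21 to 2023-03-10 does not toll the period, because no stated rule makes the plaintiff's incapacity a tolling event.
The other events in the timeline have no effect on the limitation period under the stated rules.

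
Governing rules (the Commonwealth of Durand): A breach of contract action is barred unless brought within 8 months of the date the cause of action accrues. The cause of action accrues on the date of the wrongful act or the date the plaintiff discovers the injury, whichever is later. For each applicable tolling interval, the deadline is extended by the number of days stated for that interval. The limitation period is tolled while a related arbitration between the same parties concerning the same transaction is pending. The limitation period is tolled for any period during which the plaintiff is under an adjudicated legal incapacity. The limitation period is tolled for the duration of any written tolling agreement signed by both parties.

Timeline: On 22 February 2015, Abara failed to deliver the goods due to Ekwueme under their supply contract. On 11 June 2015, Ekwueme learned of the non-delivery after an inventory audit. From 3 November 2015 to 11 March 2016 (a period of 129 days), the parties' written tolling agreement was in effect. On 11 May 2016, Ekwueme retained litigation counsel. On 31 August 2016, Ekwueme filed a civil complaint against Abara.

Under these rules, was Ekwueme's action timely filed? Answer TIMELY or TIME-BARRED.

Taking the later of the act (22 February 2015) and discovery (11 June 2015), the claim accrued on 11 June 2015.
8 months from 11 June 2015 is 11 February 2016.
The period was tolled for 129 days by the written tolling agreement (3 November 2015 to 11 March 2016), pushing the deadline to 19 June 2016.
Nothing else in the chronology tolls or restarts the period.
The 31 August 2016 filing falls after the 19 June 2016 deadline; the claim is time-barred.

TIME-BARRED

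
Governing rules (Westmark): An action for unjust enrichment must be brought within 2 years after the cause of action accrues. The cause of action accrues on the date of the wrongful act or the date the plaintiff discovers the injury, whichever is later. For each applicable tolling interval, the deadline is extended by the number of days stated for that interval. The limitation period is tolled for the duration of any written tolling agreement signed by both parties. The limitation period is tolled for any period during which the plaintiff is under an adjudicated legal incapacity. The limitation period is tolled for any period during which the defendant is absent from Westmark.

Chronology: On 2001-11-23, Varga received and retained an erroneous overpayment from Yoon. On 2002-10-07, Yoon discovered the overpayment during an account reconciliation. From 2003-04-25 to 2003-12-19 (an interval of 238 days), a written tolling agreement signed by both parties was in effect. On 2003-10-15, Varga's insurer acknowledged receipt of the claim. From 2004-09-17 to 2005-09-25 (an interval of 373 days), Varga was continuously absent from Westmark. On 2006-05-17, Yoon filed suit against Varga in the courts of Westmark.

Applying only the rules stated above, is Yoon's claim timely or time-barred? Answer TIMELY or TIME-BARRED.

TIMELY

Because discovery on 2002-10-07 post-dates the 2001-11-23 act, accrual under the later-of rule falls on 2002-10-07.
2 years from 2002-10-07 is 2004-10-07.
The written tolling agreement from 2003-04-25 to 2003-12-19 tolled the period for 238 days, extending the deadline to 2005-06-02.
The defendant's absence from the jurisdiction from 2004-09-17 to 2005-09-25 tolled the period for 373 days, extending the deadline to 2006-06-10.
The other events in the timeline have no effect on the limitation period under the stated rules.
The 2006-05-17 filing precedes the 2006-06-10 deadline; the claim is timely.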